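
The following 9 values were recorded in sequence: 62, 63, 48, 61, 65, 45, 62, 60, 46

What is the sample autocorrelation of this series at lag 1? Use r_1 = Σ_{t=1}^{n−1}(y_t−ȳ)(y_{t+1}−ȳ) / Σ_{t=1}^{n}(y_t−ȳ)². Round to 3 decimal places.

-0.387

Mean ȳ = (62 + 63 + 48 + 61 + 65 + 45 + 62 + 60 + 46)/9 = 56.8889
Numerator Σ_{t=1}^{8}(y_t−ȳ)(y_{t+1}−ȳ) = -201.4568
Denominator Σ(y_t−ȳ)² = 520.8889
r_1 = -201.4568 / 520.8889 = -0.387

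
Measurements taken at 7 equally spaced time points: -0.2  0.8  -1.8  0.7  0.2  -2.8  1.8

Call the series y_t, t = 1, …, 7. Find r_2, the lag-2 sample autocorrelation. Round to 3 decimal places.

Mean ȳ = (-0.2 + 0.8 − 1.8 + 0.7 + 0.2 − 2.8 + 1.8)/7 = -0.1857
Deviations from mean: -0.0143, 0.9857, -1.6143, 0.8857, 0.3857, -2.6143, 1.9857
Σ(y_t−ȳ)(y_{t+2}−ȳ) = (0.0231) + (0.8731) + (-0.6227) + (-2.3155) + (0.7659) = -1.2761
Denominator Σ(y_t−ȳ)² = 15.2886
r_2 = -1.2761 / 15.2886 = -0.083

-0.083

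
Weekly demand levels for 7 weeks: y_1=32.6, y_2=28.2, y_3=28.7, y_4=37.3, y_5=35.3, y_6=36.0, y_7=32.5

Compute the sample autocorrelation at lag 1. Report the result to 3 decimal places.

Mean ȳ = (32.6 + 28.2 + 28.7 + 37.3 + 35.3 + 36.0 + 32.5)/7 = 32.9429
Deviations from mean: -0.3429, -4.7429, -4.2429, 4.3571, 2.3571, 3.0571, -0.4429
Σ(y_t−ȳ)(y_{t+1}−ȳ) = (1.6261) + (20.1233) + (-18.4867) + (10.2704) + (7.2061) + (-1.3539) = 19.3853
Denominator Σ(y_t−ȳ)² = 74.6971
r_1 = 19.3853 / 74.6971 = 0.260

0.260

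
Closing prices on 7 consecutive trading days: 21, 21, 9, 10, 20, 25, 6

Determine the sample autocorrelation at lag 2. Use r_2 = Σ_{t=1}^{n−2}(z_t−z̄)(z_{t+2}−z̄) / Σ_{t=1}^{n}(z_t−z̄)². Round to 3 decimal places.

-0.563

Mean z̄ = (21 + 21 + 9 + 10 + 20 + 25 + 6)/7 = 16.0000
Deviations from mean: 5.0000, 5.0000, -7.0000, -6.0000, 4.0000, 9.0000, -10.0000
Σ(z_t−z̄)(z_{t+2}−z̄) = (-35.0000) + (-30.0000) + (-28.0000) + (-54.0000) + (-40.0000) = -187.0000
Denominator Σ(z_t−z̄)² = 332.0000
r_2 = -187.0000 / 332.0000 = -0.563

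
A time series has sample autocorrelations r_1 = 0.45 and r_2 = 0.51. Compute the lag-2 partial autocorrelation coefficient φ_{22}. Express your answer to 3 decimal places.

0.386

φ_{22} = (r_2 − r_1²) / (1 − r_1²)
r_1² = (0.45)² = 0.2025
Numerator = 0.51 − 0.2025 = 0.3075; denominator = 1 − 0.2025 = 0.7975
φ_{22} = 0.3075 / 0.7975 = 0.386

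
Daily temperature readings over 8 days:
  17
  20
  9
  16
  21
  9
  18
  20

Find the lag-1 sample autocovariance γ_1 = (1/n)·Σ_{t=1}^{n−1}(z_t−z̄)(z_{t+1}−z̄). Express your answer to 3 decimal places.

-8.039

Mean z̄ = (17 + 20 + 9 + 16 + 21 + 9 + 18 + 20)/8 = 16.2500
Deviations: 0.7500, 3.7500, -7.2500, -0.2500, 4.7500, -7.2500, 1.7500, 3.7500
Σ_{t=1}^{7}(z_t−z̄)(z_{t+1}−z̄) = -64.3125
γ_1 = -64.3125 / 8 = -8.039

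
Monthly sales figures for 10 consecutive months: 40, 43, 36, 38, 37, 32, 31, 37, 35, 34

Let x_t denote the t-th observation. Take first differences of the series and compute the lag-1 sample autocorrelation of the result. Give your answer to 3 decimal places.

First differences Δx: 3, -7, 2, -1, -5, -1, 6, -2, -1
Mean of differences = -0.6667
Numerator Σ(Δx_t−Δx̄)(Δx_{t+1}−Δx̄) = -48.7778
Denominator Σ(Δx_t−Δx̄)² = 126.0000
r_1(Δx) = -48.7778 / 126.0000 = -0.387

-0.387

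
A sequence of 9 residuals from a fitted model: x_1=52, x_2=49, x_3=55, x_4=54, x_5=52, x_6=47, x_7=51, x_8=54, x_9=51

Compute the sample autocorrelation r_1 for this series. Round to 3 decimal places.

Mean x̄ = (52 + 49 + 55 + 54 + 52 + 47 + 51 + 54 + 51)/9 = 51.6667
Numerator Σ_{t=1}^{8}(x_t−x̄)(x_{t+1}−x̄) = -2.7778
Denominator Σ(x_t−x̄)² = 52.0000
r_1 = -2.7778 / 52.0000 = -0.053

-0.053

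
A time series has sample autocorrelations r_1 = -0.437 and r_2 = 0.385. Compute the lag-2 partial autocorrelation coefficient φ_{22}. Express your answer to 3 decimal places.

0.240

φ_{22} = (r_2 − r_1²) / (1 − r_1²)
r_1² = (-0.437)² = 0.190969
Numerator = 0.385 − 0.1910 = 0.1940; denominator = 1 − 0.1910 = 0.8090
φ_{22} = 0.1940 / 0.8090 = 0.240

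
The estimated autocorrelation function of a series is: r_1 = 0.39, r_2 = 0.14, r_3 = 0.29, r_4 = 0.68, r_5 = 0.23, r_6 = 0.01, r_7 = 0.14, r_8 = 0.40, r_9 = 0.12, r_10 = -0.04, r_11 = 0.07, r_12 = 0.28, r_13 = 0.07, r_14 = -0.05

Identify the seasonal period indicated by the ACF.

4

The largest autocorrelation is r_4 = 0.68, with a weaker echo at lag 8 (0.40); the remaining lags stay at or below 0.39. The elevated value at lag 1 (0.39), dropping to 0.14 at lag 2, reflects decaying short-term dependence rather than seasonality.
The dominant spike at lag 4 indicates a seasonal period of 4.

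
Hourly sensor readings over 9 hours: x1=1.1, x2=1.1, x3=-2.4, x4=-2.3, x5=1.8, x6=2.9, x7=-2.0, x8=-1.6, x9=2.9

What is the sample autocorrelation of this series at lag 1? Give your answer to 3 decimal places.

Mean x̄ = (1.1 + 1.1 − 2.4 − 2.3 + 1.8 + 2.9 − 2.0 − 1.6 + 2.9)/9 = 0.1667
Numerator Σ_{t=1}^{8}(x_t−x̄)(x_{t+1}−x̄) = -1.6811
Denominator Σ(x_t−x̄)² = 39.8400
r_1 = -1.6811 / 39.8400 = -0.042

-0.042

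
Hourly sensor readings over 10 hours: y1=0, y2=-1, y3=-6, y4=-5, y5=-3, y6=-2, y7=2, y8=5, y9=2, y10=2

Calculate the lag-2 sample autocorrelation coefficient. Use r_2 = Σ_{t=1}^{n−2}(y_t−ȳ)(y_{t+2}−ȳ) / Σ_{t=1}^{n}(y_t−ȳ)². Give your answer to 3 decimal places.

0.230

Mean ȳ = (0 − 1 − 6 − 5 − 3 − 2 + 2 + 5 + 2 + 2)/10 = -0.6000
Numerator Σ_{t=1}^{8}(y_t−ȳ)(y_{t+2}−ȳ) = 24.8800
Denominator Σ(y_t−ȳ)² = 108.4000
r_2 = 24.8800 / 108.4000 = 0.230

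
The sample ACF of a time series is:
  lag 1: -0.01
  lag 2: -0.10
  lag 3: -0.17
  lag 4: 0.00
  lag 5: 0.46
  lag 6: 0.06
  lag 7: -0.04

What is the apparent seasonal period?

The largest autocorrelation is r_5 = 0.46; the remaining lags stay at or below 0.06.
The dominant spike at lag 5 indicates a seasonal period of 5.

5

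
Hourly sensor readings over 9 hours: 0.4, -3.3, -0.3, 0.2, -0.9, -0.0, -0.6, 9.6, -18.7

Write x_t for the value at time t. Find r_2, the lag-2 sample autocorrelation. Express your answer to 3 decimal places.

0.010

Mean x̄ = (0.4 − 3.3 − 0.3 + 0.2 − 0.9 − 0.0 − 0.6 + 9.6 − 18.7)/9 = -1.5111
Σ(x_t−x̄)(x_{t+2}−x̄) = (2.3146) + (-3.0610) + (0.7401) + (2.5857) + (0.5568) + (16.7901) + (-15.6610) = 4.2653
Denominator Σ(x_t−x̄)² = 433.6489
r_2 = 4.2653 / 433.6489 = 0.010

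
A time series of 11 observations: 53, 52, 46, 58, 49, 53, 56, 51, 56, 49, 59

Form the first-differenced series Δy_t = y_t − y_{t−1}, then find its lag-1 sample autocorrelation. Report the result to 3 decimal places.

First differences Δy: -1, -6, 12, -9, 4, 3, -5, 5, -7, 10
Mean of differences = 0.6000
Numerator Σ(Δy_t−Δȳ)(Δy_{t+1}−Δȳ) = -341.5600
Denominator Σ(Δy_t−Δȳ)² = 482.4000
r_1(Δy) = -341.5600 / 482.4000 = -0.708

-0.708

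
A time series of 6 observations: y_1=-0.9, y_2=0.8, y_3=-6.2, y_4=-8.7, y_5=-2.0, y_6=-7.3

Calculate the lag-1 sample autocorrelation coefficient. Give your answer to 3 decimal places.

-0.018

Mean ȳ = (-0.9 + 0.8 − 6.2 − 8.7 − 2.0 − 7.3)/6 = -4.0500
Deviations from mean: 3.1500, 4.8500, -2.1500, -4.6500, 2.0500, -3.2500
Σ(y_t−ȳ)(y_{t+1}−ȳ) = (15.2775) + (-10.4275) + (9.9975) + (-9.5325) + (-6.6625) = -1.3475
Denominator Σ(y_t−ȳ)² = 74.4550
r_1 = -1.3475 / 74.4550 = -0.018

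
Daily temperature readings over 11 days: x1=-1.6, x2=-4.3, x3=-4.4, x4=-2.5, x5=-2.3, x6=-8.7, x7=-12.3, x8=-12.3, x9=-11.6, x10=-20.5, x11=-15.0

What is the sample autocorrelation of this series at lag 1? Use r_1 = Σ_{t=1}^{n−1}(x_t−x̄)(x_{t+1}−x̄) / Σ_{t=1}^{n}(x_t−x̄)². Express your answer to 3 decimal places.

0.652

Mean x̄ = (-1.6 − 4.3 − 4.4 − 2.5 − 2.3 − 8.7 − 12.3 − 12.3 − 11.6 − 20.5 − 15.0)/11 = -8.6818
Numerator Σ_{t=1}^{10}(x_t−x̄)(x_{t+1}−x̄) = 248.4706
Denominator Σ(x_t−x̄)² = 380.9164
r_1 = 248.4706 / 380.9164 = 0.652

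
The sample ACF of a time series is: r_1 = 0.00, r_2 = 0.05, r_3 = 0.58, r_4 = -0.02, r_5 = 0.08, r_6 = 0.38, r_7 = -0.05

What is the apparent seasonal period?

3

The largest autocorrelation is r_3 = 0.58, with a weaker echo at lag 6 (0.38); the remaining lags stay at or below 0.08.
The dominant spike at lag 3 indicates a seasonal period of 3.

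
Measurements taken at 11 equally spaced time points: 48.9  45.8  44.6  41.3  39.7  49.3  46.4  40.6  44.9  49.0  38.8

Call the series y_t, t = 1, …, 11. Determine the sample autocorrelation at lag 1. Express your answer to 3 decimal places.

-0.173

Mean ȳ = (48.9 + 45.8 + 44.6 + 41.3 + 39.7 + 49.3 + 46.4 + 40.6 + 44.9 + 49.0 + 38.8)/11 = 44.4818
Numerator Σ_{t=1}^{10}(y_t−ȳ)(y_{t+1}−ȳ) = -25.8303
Denominator Σ(y_t−ȳ)² = 149.0964
r_1 = -25.8303 / 149.0964 = -0.173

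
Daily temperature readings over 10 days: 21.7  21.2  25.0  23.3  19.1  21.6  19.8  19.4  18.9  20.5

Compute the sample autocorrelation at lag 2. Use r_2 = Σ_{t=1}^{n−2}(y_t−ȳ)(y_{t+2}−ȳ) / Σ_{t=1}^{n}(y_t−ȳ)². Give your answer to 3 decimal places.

0.045

Mean ȳ = (21.7 + 21.2 + 25.0 + 23.3 + 19.1 + 21.6 + 19.8 + 19.4 + 18.9 + 20.5)/10 = 21.0500
Numerator Σ_{t=1}^{8}(y_t−ȳ)(y_{t+2}−ȳ) = 1.5650
Denominator Σ(y_t−ȳ)² = 34.4250
r_2 = 1.5650 / 34.4250 = 0.045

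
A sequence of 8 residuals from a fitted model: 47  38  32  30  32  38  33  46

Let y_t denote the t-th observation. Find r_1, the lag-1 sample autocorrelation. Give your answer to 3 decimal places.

Mean ȳ = (47 + 38 + 32 + 30 + 32 + 38 + 33 + 46)/8 = 37.0000
Σ(y_t−ȳ)(y_{t+1}−ȳ) = (10.0000) + (-5.0000) + (35.0000) + (35.0000) + (-5.0000) + (-4.0000) + (-36.0000) = 30.0000
Denominator Σ(y_t−ȳ)² = 298.0000
r_1 = 30.0000 / 298.0000 = 0.101

0.101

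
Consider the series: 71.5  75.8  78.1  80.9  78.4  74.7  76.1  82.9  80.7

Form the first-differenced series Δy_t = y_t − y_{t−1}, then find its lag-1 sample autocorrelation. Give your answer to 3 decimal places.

-0.016

First differences Δy: 4.3, 2.3, 2.8, -2.5, -3.7, 1.4, 6.8, -2.2
Mean of differences = 1.1500
Numerator Σ(Δy_t−Δȳ)(Δy_{t+1}−Δȳ) = -1.5275
Denominator Σ(Δy_t−Δȳ)² = 94.0200
r_1(Δy) = -1.5275 / 94.0200 = -0.016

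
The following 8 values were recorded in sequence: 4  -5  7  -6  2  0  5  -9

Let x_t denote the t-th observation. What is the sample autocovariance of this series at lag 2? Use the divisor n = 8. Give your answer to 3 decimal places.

Mean x̄ = (4 − 5 + 7 − 6 + 2 + 0 + 5 − 9)/8 = -0.2500
Deviations: 4.2500, -4.7500, 7.2500, -5.7500, 2.2500, 0.2500, 5.2500, -8.7500
Σ_{t=1}^{6}(x_t−x̄)(x_{t+2}−x̄) = 82.6250
γ_2 = 82.6250 / 8 = 10.328

10.328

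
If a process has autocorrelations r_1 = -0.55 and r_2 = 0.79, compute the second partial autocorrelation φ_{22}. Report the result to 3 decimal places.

0.699

φ_{22} = (r_2 − r_1²) / (1 − r_1²)
r_1² = (-0.55)² = 0.3025
Numerator = 0.79 − 0.3025 = 0.4875; denominator = 1 − 0.3025 = 0.6975
φ_{22} = 0.4875 / 0.6975 = 0.699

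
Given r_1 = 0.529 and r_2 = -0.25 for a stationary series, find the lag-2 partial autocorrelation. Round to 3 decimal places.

-0.736

φ_{22} = (r_2 − r_1²) / (1 − r_1²)
r_1² = (0.529)² = 0.279841
Numerator = -0.25 − 0.2798 = -0.5298; denominator = 1 − 0.2798 = 0.7202
φ_{22} = -0.5298 / 0.7202 = -0.736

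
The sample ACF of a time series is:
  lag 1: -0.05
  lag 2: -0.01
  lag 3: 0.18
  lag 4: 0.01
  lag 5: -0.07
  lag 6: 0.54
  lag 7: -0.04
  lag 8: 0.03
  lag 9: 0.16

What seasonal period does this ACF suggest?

The largest autocorrelation is r_6 = 0.54; the remaining lags stay at or below 0.18.
The dominant spike at lag 6 indicates a seasonal period of 6.

6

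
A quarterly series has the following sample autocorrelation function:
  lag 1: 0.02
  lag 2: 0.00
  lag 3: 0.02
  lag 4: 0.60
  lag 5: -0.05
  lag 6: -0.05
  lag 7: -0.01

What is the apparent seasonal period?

4

The largest autocorrelation is r_4 = 0.60; the remaining lags stay at or below 0.02.
The dominant spike at lag 4 indicates a seasonal period of 4.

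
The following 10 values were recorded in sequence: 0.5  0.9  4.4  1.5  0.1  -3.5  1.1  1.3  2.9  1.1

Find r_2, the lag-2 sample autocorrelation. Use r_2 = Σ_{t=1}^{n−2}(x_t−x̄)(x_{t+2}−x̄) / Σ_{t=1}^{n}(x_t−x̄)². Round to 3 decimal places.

Mean x̄ = (0.5 + 0.9 + 4.4 + 1.5 + 0.1 − 3.5 + 1.1 + 1.3 + 2.9 + 1.1)/10 = 1.0300
Numerator Σ_{t=1}^{8}(x_t−x̄)(x_{t+2}−x̄) = -8.2488
Denominator Σ(x_t−x̄)² = 36.8410
r_2 = -8.2488 / 36.8410 = -0.224

-0.224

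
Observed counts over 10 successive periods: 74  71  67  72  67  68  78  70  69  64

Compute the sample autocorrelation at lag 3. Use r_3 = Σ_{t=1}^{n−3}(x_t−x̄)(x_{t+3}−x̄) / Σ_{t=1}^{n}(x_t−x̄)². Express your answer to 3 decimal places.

Mean x̄ = (74 + 71 + 67 + 72 + 67 + 68 + 78 + 70 + 69 + 64)/10 = 70.0000
Numerator Σ_{t=1}^{7}(x_t−x̄)(x_{t+3}−x̄) = -19.0000
Denominator Σ(x_t−x̄)² = 144.0000
r_3 = -19.0000 / 144.0000 = -0.132

-0.132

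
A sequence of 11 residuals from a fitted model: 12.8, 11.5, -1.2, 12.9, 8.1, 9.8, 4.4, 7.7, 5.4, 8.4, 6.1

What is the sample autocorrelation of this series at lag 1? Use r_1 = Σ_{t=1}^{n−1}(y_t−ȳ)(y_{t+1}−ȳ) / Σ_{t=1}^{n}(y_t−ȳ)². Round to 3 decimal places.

Mean ȳ = (12.8 + 11.5 − 1.2 + 12.9 + 8.1 + 9.8 + 4.4 + 7.7 + 5.4 + 8.4 + 6.1)/11 = 7.8091
Numerator Σ_{t=1}^{10}(y_t−ȳ)(y_{t+1}−ȳ) = -67.2210
Denominator Σ(y_t−ȳ)² = 170.3691
r_1 = -67.2210 / 170.3691 = -0.395

-0.395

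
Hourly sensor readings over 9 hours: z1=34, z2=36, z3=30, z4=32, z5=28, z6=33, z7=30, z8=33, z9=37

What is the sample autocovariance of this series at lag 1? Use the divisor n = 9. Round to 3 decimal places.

Mean z̄ = (34 + 36 + 30 + 32 + 28 + 33 + 30 + 33 + 37)/9 = 32.5556
Σ_{t=1}^{8}(z_t−z̄)(z_{t+1}−z̄) = -2.1975
γ_1 = -2.1975 / 9 = -0.244

-0.244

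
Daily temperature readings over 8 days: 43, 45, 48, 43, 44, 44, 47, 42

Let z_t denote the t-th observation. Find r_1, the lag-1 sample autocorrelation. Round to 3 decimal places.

-0.358

Mean z̄ = (43 + 45 + 48 + 43 + 44 + 44 + 47 + 42)/8 = 44.5000
Deviations from mean: -1.5000, 0.5000, 3.5000, -1.5000, -0.5000, -0.5000, 2.5000, -2.5000
Numerator Σ_{t=1}^{7}(z_t−z̄)(z_{t+1}−z̄) = -10.7500
Denominator Σ(z_t−z̄)² = 30.0000
r_1 = -10.7500 / 30.0000 = -0.358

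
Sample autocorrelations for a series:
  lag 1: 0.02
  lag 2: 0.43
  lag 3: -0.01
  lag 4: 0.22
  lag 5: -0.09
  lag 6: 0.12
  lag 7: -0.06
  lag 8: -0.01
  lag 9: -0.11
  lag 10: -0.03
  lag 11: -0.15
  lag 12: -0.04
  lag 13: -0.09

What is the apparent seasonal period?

The largest autocorrelation is r_2 = 0.43, with a weaker echo at lag 4 (0.22); the remaining lags stay at or below 0.12.
The dominant spike at lag 2 indicates a seasonal period of 2.

2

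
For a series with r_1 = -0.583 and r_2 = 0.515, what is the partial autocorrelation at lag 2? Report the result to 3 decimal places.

φ_{22} = (r_2 − r_1²) / (1 − r_1²)
r_1² = (-0.583)² = 0.339889
Numerator = 0.515 − 0.3399 = 0.1751; denominator = 1 − 0.3399 = 0.6601
φ_{22} = 0.1751 / 0.6601 = 0.265

0.265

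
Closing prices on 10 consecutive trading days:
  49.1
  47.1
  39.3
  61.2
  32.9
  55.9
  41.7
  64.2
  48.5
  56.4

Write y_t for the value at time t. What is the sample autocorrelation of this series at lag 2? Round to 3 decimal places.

Mean ȳ = (49.1 + 47.1 + 39.3 + 61.2 + 32.9 + 55.9 + 41.7 + 64.2 + 48.5 + 56.4)/10 = 49.6300
Numerator Σ_{t=1}^{8}(y_t−ȳ)(y_{t+2}−ȳ) = 553.1902
Denominator Σ(y_t−ȳ)² = 888.7410
r_2 = 553.1902 / 888.7410 = 0.622

0.622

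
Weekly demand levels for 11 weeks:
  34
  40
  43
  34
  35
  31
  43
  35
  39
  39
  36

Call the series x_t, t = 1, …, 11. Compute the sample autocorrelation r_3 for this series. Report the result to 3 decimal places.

Mean x̄ = (34 + 40 + 43 + 34 + 35 + 31 + 43 + 35 + 39 + 39 + 36)/11 = 37.1818
Numerator Σ_{t=1}^{8}(x_t−x̄)(x_{t+3}−x̄) = -43.8264
Denominator Σ(x_t−x̄)² = 151.6364
r_3 = -43.8264 / 151.6364 = -0.289

-0.289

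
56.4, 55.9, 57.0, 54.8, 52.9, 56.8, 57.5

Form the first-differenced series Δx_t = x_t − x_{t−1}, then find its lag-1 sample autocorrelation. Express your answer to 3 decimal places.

First differences Δx: -0.5, 1.1, -2.2, -1.9, 3.9, 0.7
Mean of differences = 0.1833
Numerator Σ(Δx_t−Δx̄)(Δx_{t+1}−Δx̄) = -3.6686
Denominator Σ(Δx_t−Δx̄)² = 25.4083
r_1(Δx) = -3.6686 / 25.4083 = -0.144

-0.144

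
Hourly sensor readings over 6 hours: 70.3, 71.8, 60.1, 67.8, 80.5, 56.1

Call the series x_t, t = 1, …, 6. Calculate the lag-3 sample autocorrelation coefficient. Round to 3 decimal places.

Mean x̄ = (70.3 + 71.8 + 60.1 + 67.8 + 80.5 + 56.1)/6 = 67.7667
Σ(x_t−x̄)(x_{t+3}−x̄) = (0.0844) + (51.3578) + (89.4444) = 140.8867
Denominator Σ(x_t−x̄)² = 379.7133
r_3 = 140.8867 / 379.7133 = 0.371

0.371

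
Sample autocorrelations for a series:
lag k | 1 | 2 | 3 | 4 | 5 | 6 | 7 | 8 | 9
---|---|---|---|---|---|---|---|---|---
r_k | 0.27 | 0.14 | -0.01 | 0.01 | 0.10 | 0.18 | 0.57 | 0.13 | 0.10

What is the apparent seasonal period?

The largest autocorrelation is r_7 = 0.57; the remaining lags stay at or below 0.27. The elevated value at lag 1 (0.27), dropping to 0.14 at lag 2, reflects decaying short-term dependence rather than seasonality.
The dominant spike at lag 7 indicates a seasonal period of 7.

7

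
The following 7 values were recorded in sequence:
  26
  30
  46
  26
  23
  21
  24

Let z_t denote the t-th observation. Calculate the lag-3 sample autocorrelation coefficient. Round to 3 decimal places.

-0.291

Mean z̄ = (26 + 30 + 46 + 26 + 23 + 21 + 24)/7 = 28.0000
Deviations from mean: -2.0000, 2.0000, 18.0000, -2.0000, -5.0000, -7.0000, -4.0000
Σ(z_t−z̄)(z_{t+3}−z̄) = (4.0000) + (-10.0000) + (-126.0000) + (8.0000) = -124.0000
Denominator Σ(z_t−z̄)² = 426.0000
r_3 = -124.0000 / 426.0000 = -0.291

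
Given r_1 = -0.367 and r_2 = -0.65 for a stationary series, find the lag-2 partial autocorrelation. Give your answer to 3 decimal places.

φ_{22} = (r_2 − r_1²) / (1 − r_1²)
r_1² = (-0.367)² = 0.134689
Numerator = -0.65 − 0.1347 = -0.7847; denominator = 1 − 0.1347 = 0.8653
φ_{22} = -0.7847 / 0.8653 = -0.907

-0.907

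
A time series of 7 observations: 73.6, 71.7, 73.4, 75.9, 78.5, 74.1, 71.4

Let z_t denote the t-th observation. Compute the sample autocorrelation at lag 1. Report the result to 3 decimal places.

0.263

Mean z̄ = (73.6 + 71.7 + 73.4 + 75.9 + 78.5 + 74.1 + 71.4)/7 = 74.0857
Σ(z_t−z̄)(z_{t+1}−z̄) = (1.1588) + (1.6359) + (-1.2441) + (8.0088) + (0.0631) + (-0.0384) = 9.5841
Denominator Σ(z_t−z̄)² = 36.3886
r_1 = 9.5841 / 36.3886 = 0.263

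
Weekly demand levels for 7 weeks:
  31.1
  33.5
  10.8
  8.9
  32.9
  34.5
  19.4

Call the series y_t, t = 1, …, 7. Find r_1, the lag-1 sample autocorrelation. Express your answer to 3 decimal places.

0.069

Mean ȳ = (31.1 + 33.5 + 10.8 + 8.9 + 32.9 + 34.5 + 19.4)/7 = 24.4429
Numerator Σ_{t=1}^{6}(y_t−ȳ)(y_{t+1}−ȳ) = 51.6682
Denominator Σ(y_t−ȳ)² = 752.1571
r_1 = 51.6682 / 752.1571 = 0.069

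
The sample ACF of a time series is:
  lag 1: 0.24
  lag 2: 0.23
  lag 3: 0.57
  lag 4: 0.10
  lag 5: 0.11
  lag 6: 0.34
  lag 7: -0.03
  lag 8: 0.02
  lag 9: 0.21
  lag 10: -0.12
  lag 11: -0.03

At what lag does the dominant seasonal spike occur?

3

The largest autocorrelation is r_3 = 0.57, with a weaker echo at lag 6 (0.34); the remaining lags stay at or below 0.24. The elevated value at lag 1 (0.24), dropping to 0.23 at lag 2, reflects decaying short-term dependence rather than seasonality.
The dominant spike at lag 3 indicates a seasonal period of 3.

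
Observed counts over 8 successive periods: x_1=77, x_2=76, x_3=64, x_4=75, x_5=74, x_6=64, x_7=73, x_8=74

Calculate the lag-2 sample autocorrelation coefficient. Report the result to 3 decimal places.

Mean x̄ = (77 + 76 + 64 + 75 + 74 + 64 + 73 + 74)/8 = 72.1250
Deviations from mean: 4.8750, 3.8750, -8.1250, 2.8750, 1.8750, -8.1250, 0.8750, 1.8750
Numerator Σ_{t=1}^{6}(x_t−x̄)(x_{t+2}−x̄) = -80.6563
Denominator Σ(x_t−x̄)² = 186.8750
r_2 = -80.6563 / 186.8750 = -0.432

-0.432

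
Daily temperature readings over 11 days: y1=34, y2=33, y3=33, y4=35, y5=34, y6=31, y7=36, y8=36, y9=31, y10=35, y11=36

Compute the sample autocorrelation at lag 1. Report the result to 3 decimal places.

Mean ȳ = (34 + 33 + 33 + 35 + 34 + 31 + 36 + 36 + 31 + 35 + 36)/11 = 34.0000
Numerator Σ_{t=1}^{10}(y_t−ȳ)(y_{t+1}−ȳ) = -9.0000
Denominator Σ(y_t−ȳ)² = 34.0000
r_1 = -9.0000 / 34.0000 = -0.265

-0.265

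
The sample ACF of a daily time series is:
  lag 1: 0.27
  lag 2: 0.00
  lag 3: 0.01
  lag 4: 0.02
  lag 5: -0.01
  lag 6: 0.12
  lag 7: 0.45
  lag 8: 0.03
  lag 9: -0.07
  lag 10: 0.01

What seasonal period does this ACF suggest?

7

The largest autocorrelation is r_7 = 0.45; the remaining lags stay at or below 0.27. The elevated value at lag 1 (0.27), dropping to 0.00 at lag 2, reflects decaying short-term dependence rather than seasonality.
The dominant spike at lag 7 indicates a seasonal period of 7.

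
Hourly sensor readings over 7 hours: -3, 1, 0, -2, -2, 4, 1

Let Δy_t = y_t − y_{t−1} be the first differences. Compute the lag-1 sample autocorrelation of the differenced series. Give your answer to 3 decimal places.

First differences Δy: 4, -1, -2, 0, 6, -3
Mean of differences = 0.6667
Numerator Σ(Δy_t−Δȳ)(Δy_{t+1}−Δȳ) = -22.4444
Denominator Σ(Δy_t−Δȳ)² = 63.3333
r_1(Δy) = -22.4444 / 63.3333 = -0.354

-0.354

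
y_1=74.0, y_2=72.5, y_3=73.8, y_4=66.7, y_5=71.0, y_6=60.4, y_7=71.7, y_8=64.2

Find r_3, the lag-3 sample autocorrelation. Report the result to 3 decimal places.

-0.357

Mean ȳ = (74.0 + 72.5 + 73.8 + 66.7 + 71.0 + 60.4 + 71.7 + 64.2)/8 = 69.2875
Deviations from mean: 4.7125, 3.2125, 4.5125, -2.5875, 1.7125, -8.8875, 2.4125, -5.0875
Σ(y_t−ȳ)(y_{t+3}−ȳ) = (-12.1936) + (5.5014) + (-40.1048) + (-6.2423) + (-8.7123) = -61.7517
Denominator Σ(y_t−ȳ)² = 173.2088
r_3 = -61.7517 / 173.2088 = -0.357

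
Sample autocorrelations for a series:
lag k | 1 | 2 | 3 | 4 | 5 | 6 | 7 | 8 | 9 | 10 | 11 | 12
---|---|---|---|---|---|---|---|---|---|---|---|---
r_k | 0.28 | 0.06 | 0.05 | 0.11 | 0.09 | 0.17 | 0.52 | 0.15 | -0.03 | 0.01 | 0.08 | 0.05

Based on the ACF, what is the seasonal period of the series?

7

The largest autocorrelation is r_7 = 0.52; the remaining lags stay at or below 0.28. The elevated value at lag 1 (0.28), dropping to 0.06 at lag 2, reflects decaying short-term dependence rather than seasonality.
The dominant spike at lag 7 indicates a seasonal period of 7.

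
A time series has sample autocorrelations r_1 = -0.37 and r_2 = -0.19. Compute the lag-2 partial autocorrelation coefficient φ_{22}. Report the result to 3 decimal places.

-0.379

φ_{22} = (r_2 − r_1²) / (1 − r_1²)
r_1² = (-0.37)² = 0.1369
Numerator = -0.19 − 0.1369 = -0.3269; denominator = 1 − 0.1369 = 0.8631
φ_{22} = -0.3269 / 0.8631 = -0.379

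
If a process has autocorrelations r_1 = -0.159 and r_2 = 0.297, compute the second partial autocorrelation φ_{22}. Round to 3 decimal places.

φ_{22} = (r_2 − r_1²) / (1 − r_1²)
r_1² = (-0.159)² = 0.025281
Numerator = 0.297 − 0.0253 = 0.2717; denominator = 1 − 0.0253 = 0.9747
φ_{22} = 0.2717 / 0.9747 = 0.279

0.279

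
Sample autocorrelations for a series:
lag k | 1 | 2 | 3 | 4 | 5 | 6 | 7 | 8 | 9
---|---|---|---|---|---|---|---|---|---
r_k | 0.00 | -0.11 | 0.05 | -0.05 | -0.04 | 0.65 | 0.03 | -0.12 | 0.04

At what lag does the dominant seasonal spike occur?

6

The largest autocorrelation is r_6 = 0.65; the remaining lags stay at or below 0.05.
The dominant spike at lag 6 indicates a seasonal period of 6.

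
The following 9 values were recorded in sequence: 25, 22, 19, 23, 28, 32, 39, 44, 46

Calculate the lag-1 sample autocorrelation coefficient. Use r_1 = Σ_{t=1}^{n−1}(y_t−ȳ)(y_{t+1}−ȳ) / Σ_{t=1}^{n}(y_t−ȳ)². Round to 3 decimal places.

Mean ȳ = (25 + 22 + 19 + 23 + 28 + 32 + 39 + 44 + 46)/9 = 30.8889
Numerator Σ_{t=1}^{8}(y_t−ȳ)(y_{t+1}−ȳ) = 584.8765
Denominator Σ(y_t−ȳ)² = 792.8889
r_1 = 584.8765 / 792.8889 = 0.738

0.738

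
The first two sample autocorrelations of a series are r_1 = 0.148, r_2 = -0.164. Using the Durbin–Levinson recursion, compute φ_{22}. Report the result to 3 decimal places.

φ_{22} = (r_2 − r_1²) / (1 − r_1²)
r_1² = (0.148)² = 0.021904
Numerator = -0.164 − 0.0219 = -0.1859; denominator = 1 − 0.0219 = 0.9781
φ_{22} = -0.1859 / 0.9781 = -0.190

-0.190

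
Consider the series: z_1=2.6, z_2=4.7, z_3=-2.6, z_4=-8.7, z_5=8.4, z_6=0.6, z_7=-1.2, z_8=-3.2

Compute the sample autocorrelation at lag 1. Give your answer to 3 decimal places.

-0.219

Mean z̄ = (2.6 + 4.7 − 2.6 − 8.7 + 8.4 + 0.6 − 1.2 − 3.2)/8 = 0.0750
Deviations from mean: 2.5250, 4.6250, -2.6750, -8.7750, 8.3250, 0.5250, -1.2750, -3.2750
Σ(z_t−z̄)(z_{t+1}−z̄) = (11.6781) + (-12.3719) + (23.4731) + (-73.0519) + (4.3706) + (-0.6694) + (4.1756) = -42.3956
Denominator Σ(z_t−z̄)² = 193.8550
r_1 = -42.3956 / 193.8550 = -0.219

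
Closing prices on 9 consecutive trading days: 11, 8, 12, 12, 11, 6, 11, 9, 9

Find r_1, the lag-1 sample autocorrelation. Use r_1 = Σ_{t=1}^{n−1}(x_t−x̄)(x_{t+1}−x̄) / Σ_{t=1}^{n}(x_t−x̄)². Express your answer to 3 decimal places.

-0.247

Mean x̄ = (11 + 8 + 12 + 12 + 11 + 6 + 11 + 9 + 9)/9 = 9.8889
Numerator Σ_{t=1}^{8}(x_t−x̄)(x_{t+1}−x̄) = -8.1235
Denominator Σ(x_t−x̄)² = 32.8889
r_1 = -8.1235 / 32.8889 = -0.247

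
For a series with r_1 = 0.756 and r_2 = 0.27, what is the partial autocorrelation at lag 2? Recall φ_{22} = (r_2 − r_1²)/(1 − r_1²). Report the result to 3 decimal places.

-0.704

φ_{22} = (r_2 − r_1²) / (1 − r_1²)
r_1² = (0.756)² = 0.571536
Numerator = 0.27 − 0.5715 = -0.3015; denominator = 1 − 0.5715 = 0.4285
φ_{22} = -0.3015 / 0.4285 = -0.704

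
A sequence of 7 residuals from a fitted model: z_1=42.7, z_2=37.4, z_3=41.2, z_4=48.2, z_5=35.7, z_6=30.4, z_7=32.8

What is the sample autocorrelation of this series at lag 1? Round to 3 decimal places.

Mean z̄ = (42.7 + 37.4 + 41.2 + 48.2 + 35.7 + 30.4 + 32.8)/7 = 38.3429
Deviations from mean: 4.3571, -0.9429, 2.8571, 9.8571, -2.6429, -7.9429, -5.5429
Σ(z_t−z̄)(z_{t+1}−z̄) = (-4.1082) + (-2.6939) + (28.1633) + (-26.0510) + (20.9918) + (44.0261) = 60.3282
Denominator Σ(z_t−z̄)² = 225.9971
r_1 = 60.3282 / 225.9971 = 0.267

0.267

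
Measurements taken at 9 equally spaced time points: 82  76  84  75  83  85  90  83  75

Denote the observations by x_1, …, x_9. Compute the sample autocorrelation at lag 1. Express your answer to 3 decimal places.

-0.020

Mean x̄ = (82 + 76 + 84 + 75 + 83 + 85 + 90 + 83 + 75)/9 = 81.4444
Numerator Σ_{t=1}^{8}(x_t−x̄)(x_{t+1}−x̄) = -4.1975
Denominator Σ(x_t−x̄)² = 210.2222
r_1 = -4.1975 / 210.2222 = -0.020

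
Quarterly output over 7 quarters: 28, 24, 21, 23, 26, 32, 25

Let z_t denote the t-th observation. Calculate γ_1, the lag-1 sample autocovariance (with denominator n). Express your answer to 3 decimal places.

Mean z̄ = (28 + 24 + 21 + 23 + 26 + 32 + 25)/7 = 25.5714
Σ_{t=1}^{6}(z_t−z̄)(z_{t+1}−z̄) = 13.1020
γ_1 = 13.1020 / 7 = 1.872

1.872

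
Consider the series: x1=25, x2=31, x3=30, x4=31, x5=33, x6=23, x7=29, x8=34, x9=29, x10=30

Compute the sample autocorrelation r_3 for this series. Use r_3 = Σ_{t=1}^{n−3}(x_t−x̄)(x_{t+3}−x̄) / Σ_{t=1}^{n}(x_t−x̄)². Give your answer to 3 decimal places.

Mean x̄ = (25 + 31 + 30 + 31 + 33 + 23 + 29 + 34 + 29 + 30)/10 = 29.5000
Numerator Σ_{t=1}^{7}(x_t−x̄)(x_{t+3}−x̄) = 13.2500
Denominator Σ(x_t−x̄)² = 100.5000
r_3 = 13.2500 / 100.5000 = 0.132

0.132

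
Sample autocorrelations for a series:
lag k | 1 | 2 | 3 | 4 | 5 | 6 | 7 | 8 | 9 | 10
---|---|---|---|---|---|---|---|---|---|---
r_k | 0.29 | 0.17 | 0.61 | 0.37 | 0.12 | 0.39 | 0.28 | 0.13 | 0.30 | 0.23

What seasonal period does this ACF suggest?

The largest autocorrelation is r_3 = 0.61, with a weaker echo at lag 6 (0.39); the remaining lags stay at or below 0.37.
The dominant spike at lag 3 indicates a seasonal period of 3.

3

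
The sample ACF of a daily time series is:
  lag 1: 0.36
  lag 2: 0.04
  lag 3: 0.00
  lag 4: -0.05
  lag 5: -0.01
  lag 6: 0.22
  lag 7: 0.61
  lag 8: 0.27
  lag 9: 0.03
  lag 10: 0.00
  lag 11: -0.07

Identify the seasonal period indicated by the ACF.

The largest autocorrelation is r_7 = 0.61; the remaining lags stay at or below 0.36. The elevated value at lag 1 (0.36), dropping to 0.04 at lag 2, reflects decaying short-term dependence rather than seasonality.
The dominant spike at lag 7 indicates a seasonal period of 7.

7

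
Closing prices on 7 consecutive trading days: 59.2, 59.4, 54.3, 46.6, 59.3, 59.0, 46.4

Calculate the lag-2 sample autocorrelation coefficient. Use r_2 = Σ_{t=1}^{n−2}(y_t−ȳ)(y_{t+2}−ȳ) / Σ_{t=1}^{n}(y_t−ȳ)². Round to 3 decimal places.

Mean ȳ = (59.2 + 59.4 + 54.3 + 46.6 + 59.3 + 59.0 + 46.4)/7 = 54.8857
Deviations from mean: 4.3143, 4.5143, -0.5857, -8.2857, 4.4143, 4.1143, -8.4857
Numerator Σ_{t=1}^{5}(y_t−ȳ)(y_{t+2}−ȳ) = -114.0647
Denominator Σ(y_t−ȳ)² = 216.4086
r_2 = -114.0647 / 216.4086 = -0.527

-0.527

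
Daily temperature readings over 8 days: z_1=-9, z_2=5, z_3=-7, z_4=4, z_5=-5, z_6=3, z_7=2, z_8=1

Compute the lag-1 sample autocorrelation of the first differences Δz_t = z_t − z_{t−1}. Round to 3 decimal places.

-0.801

First differences Δz: 14, -12, 11, -9, 8, -1, -1
Mean of differences = 1.4286
Numerator Σ(Δz_t−Δz̄)(Δz_{t+1}−Δz̄) = -475.7551
Denominator Σ(Δz_t−Δz̄)² = 593.7143
r_1(Δz) = -475.7551 / 593.7143 = -0.801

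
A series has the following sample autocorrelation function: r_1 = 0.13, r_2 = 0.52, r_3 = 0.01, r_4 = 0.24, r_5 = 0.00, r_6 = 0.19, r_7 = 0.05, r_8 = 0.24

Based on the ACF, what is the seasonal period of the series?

2

The largest autocorrelation is r_2 = 0.52, with weaker echoes at lags 4 (0.24), 6 (0.19) and 8 (0.24); the remaining lags stay at or below 0.13.
The dominant spike at lag 2 indicates a seasonal period of 2.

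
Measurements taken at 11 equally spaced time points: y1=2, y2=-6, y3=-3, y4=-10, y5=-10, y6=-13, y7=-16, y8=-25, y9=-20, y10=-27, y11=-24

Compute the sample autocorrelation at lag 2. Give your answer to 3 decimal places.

0.500

Mean ȳ = (2 − 6 − 3 − 10 − 10 − 13 − 16 − 25 − 20 − 27 − 24)/11 = -13.8182
Numerator Σ_{t=1}^{9}(y_t−ȳ)(y_{t+2}−ȳ) = 451.7521
Denominator Σ(y_t−ȳ)² = 903.6364
r_2 = 451.7521 / 903.6364 = 0.500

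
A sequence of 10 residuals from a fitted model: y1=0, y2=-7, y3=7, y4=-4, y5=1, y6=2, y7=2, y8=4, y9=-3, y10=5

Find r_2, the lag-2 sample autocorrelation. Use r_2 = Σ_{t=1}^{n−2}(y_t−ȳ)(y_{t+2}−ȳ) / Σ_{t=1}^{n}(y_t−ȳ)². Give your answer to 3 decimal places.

0.248

Mean ȳ = (0 − 7 + 7 − 4 + 1 + 2 + 2 + 4 − 3 + 5)/10 = 0.7000
Numerator Σ_{t=1}^{8}(y_t−ȳ)(y_{t+2}−ȳ) = 41.6200
Denominator Σ(y_t−ȳ)² = 168.1000
r_2 = 41.6200 / 168.1000 = 0.248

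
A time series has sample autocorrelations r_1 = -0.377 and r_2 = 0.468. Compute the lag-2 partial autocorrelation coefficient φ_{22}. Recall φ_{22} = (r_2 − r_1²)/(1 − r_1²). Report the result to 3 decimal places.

φ_{22} = (r_2 − r_1²) / (1 − r_1²)
r_1² = (-0.377)² = 0.142129
Numerator = 0.468 − 0.1421 = 0.3259; denominator = 1 − 0.1421 = 0.8579
φ_{22} = 0.3259 / 0.8579 = 0.380

0.380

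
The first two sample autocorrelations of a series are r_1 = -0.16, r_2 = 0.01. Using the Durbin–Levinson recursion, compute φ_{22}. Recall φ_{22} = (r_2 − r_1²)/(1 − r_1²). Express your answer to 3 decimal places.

φ_{22} = (r_2 − r_1²) / (1 − r_1²)
r_1² = (-0.16)² = 0.0256
Numerator = 0.01 − 0.0256 = -0.0156; denominator = 1 − 0.0256 = 0.9744
φ_{22} = -0.0156 / 0.9744 = -0.016

-0.016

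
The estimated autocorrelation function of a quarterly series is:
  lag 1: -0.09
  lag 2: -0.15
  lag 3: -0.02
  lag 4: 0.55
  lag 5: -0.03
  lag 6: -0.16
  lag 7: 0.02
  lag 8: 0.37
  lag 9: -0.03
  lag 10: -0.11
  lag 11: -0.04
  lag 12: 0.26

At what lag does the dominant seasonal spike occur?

4

The largest autocorrelation is r_4 = 0.55, with weaker echoes at lags 8 (0.37) and 12 (0.26); the remaining lags stay at or below 0.02.
The dominant spike at lag 4 indicates a seasonal period of 4.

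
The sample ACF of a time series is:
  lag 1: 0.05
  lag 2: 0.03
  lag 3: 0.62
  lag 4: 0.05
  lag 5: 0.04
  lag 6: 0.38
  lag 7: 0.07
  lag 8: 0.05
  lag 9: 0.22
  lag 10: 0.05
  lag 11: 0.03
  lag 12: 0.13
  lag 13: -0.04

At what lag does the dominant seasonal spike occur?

The largest autocorrelation is r_3 = 0.62, with weaker echoes at lags 6 (0.38) and 9 (0.22); the remaining lags stay at or below 0.13.
The dominant spike at lag 3 indicates a seasonal period of 3.

3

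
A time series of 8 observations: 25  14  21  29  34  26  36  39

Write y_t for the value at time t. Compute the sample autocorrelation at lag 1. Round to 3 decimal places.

Mean ȳ = (25 + 14 + 21 + 29 + 34 + 26 + 36 + 39)/8 = 28.0000
Σ(y_t−ȳ)(y_{t+1}−ȳ) = (42.0000) + (98.0000) + (-7.0000) + (6.0000) + (-12.0000) + (-16.0000) + (88.0000) = 199.0000
Denominator Σ(y_t−ȳ)² = 480.0000
r_1 = 199.0000 / 480.0000 = 0.415

0.415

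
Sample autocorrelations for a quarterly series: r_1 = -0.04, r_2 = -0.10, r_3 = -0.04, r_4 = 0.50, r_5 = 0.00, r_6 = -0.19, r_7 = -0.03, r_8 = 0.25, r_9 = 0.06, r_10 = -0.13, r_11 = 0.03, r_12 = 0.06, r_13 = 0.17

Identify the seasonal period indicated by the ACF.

The largest autocorrelation is r_4 = 0.50, with a weaker echo at lag 8 (0.25); the remaining lags stay at or below 0.17.
The dominant spike at lag 4 indicates a seasonal period of 4.

4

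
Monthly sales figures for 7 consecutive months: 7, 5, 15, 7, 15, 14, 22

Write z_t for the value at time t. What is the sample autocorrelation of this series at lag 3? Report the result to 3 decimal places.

Mean z̄ = (7 + 5 + 15 + 7 + 15 + 14 + 22)/7 = 12.1429
Σ(z_t−z̄)(z_{t+3}−z̄) = (26.4490) + (-20.4082) + (5.3061) + (-50.6939) = -39.3469
Denominator Σ(z_t−z̄)² = 220.8571
r_3 = -39.3469 / 220.8571 = -0.178

-0.178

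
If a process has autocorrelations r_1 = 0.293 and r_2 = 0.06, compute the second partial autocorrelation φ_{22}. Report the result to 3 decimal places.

-0.028

φ_{22} = (r_2 − r_1²) / (1 − r_1²)
r_1² = (0.293)² = 0.085849
Numerator = 0.06 − 0.0858 = -0.0258; denominator = 1 − 0.0858 = 0.9142
φ_{22} = -0.0258 / 0.9142 = -0.028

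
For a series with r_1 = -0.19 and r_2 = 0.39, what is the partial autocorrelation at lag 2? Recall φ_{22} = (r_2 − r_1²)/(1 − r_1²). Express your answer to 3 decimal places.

φ_{22} = (r_2 − r_1²) / (1 − r_1²)
r_1² = (-0.19)² = 0.0361
Numerator = 0.39 − 0.0361 = 0.3539; denominator = 1 − 0.0361 = 0.9639
φ_{22} = 0.3539 / 0.9639 = 0.367

0.367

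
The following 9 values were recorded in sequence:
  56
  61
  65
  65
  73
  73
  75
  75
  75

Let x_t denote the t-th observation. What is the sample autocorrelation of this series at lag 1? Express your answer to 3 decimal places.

Mean x̄ = (56 + 61 + 65 + 65 + 73 + 73 + 75 + 75 + 75)/9 = 68.6667
Numerator Σ_{t=1}^{8}(x_t−x̄)(x_{t+1}−x̄) = 249.2222
Denominator Σ(x_t−x̄)² = 404.0000
r_1 = 249.2222 / 404.0000 = 0.617

0.617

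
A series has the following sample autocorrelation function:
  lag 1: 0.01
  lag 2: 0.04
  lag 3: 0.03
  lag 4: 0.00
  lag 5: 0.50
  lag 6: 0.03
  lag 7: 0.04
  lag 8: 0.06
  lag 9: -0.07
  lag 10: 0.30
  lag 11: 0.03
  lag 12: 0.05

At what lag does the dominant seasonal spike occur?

5

The largest autocorrelation is r_5 = 0.50, with a weaker echo at lag 10 (0.30); the remaining lags stay at or below 0.06.
The dominant spike at lag 5 indicates a seasonal period of 5.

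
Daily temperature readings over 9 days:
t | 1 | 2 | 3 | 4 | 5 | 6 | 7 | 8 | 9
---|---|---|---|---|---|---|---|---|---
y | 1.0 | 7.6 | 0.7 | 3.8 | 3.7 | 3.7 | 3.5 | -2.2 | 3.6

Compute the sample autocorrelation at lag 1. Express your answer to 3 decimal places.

Mean ȳ = (1.0 + 7.6 + 0.7 + 3.8 + 3.7 + 3.7 + 3.5 − 2.2 + 3.6)/9 = 2.8222
Numerator Σ_{t=1}^{8}(y_t−ȳ)(y_{t+1}−ȳ) = -26.0072
Denominator Σ(y_t−ȳ)² = 59.4356
r_1 = -26.0072 / 59.4356 = -0.438

-0.438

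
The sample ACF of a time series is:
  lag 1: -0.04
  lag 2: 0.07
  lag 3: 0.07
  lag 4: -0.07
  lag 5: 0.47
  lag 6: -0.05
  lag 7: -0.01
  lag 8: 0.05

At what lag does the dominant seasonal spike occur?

The largest autocorrelation is r_5 = 0.47; the remaining lags stay at or below 0.07.
The dominant spike at lag 5 indicates a seasonal period of 5.

5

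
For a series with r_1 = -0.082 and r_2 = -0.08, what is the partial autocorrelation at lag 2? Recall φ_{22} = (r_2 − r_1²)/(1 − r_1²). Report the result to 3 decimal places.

φ_{22} = (r_2 − r_1²) / (1 − r_1²)
r_1² = (-0.082)² = 0.006724
Numerator = -0.08 − 0.0067 = -0.0867; denominator = 1 − 0.0067 = 0.9933
φ_{22} = -0.0867 / 0.9933 = -0.087

-0.087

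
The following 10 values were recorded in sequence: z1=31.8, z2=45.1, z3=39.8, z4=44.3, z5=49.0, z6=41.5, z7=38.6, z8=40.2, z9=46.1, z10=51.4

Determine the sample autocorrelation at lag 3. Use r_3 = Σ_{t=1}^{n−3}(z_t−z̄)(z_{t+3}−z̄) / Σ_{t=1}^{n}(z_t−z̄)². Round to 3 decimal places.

Mean z̄ = (31.8 + 45.1 + 39.8 + 44.3 + 49.0 + 41.5 + 38.6 + 40.2 + 46.1 + 51.4)/10 = 42.7800
Σ(z_t−z̄)(z_{t+3}−z̄) = (-16.6896) + (14.4304) + (3.8144) + (-6.3536) + (-16.0476) + (-4.2496) + (-36.0316) = -61.1272
Denominator Σ(z_t−z̄)² = 286.9160
r_3 = -61.1272 / 286.9160 = -0.213

-0.213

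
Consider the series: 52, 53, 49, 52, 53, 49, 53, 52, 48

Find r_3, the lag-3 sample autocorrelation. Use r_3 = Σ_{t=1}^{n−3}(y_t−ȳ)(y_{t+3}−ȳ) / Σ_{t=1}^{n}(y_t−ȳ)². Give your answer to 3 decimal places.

Mean ȳ = (52 + 53 + 49 + 52 + 53 + 49 + 53 + 52 + 48)/9 = 51.2222
Σ(y_t−ȳ)(y_{t+3}−ȳ) = (0.6049) + (3.1605) + (4.9383) + (1.3827) + (1.3827) + (7.1605) = 18.6296
Denominator Σ(y_t−ȳ)² = 31.5556
r_3 = 18.6296 / 31.5556 = 0.590

0.590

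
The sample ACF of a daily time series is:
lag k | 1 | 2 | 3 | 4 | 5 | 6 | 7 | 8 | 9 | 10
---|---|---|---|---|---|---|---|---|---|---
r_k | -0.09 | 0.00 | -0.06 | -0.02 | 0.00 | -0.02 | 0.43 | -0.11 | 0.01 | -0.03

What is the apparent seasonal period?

The largest autocorrelation is r_7 = 0.43; the remaining lags stay at or below 0.01.
The dominant spike at lag 7 indicates a seasonal period of 7.

7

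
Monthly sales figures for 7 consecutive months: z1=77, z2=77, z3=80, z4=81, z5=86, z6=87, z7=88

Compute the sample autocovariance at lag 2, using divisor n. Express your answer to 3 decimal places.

Mean z̄ = (77 + 77 + 80 + 81 + 86 + 87 + 88)/7 = 82.2857
Deviations: -5.2857, -5.2857, -2.2857, -1.2857, 3.7143, 4.7143, 5.7143
Σ_{t=1}^{5}(z_t−z̄)(z_{t+2}−z̄) = 25.5510
γ_2 = 25.5510 / 7 = 3.650

3.650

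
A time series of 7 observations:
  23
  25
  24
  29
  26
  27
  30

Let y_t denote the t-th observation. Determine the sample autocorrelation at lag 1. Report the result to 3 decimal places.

Mean ȳ = (23 + 25 + 24 + 29 + 26 + 27 + 30)/7 = 26.2857
Deviations from mean: -3.2857, -1.2857, -2.2857, 2.7143, -0.2857, 0.7143, 3.7143
Numerator Σ_{t=1}^{6}(y_t−ȳ)(y_{t+1}−ȳ) = 2.6327
Denominator Σ(y_t−ȳ)² = 39.4286
r_1 = 2.6327 / 39.4286 = 0.067

0.067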